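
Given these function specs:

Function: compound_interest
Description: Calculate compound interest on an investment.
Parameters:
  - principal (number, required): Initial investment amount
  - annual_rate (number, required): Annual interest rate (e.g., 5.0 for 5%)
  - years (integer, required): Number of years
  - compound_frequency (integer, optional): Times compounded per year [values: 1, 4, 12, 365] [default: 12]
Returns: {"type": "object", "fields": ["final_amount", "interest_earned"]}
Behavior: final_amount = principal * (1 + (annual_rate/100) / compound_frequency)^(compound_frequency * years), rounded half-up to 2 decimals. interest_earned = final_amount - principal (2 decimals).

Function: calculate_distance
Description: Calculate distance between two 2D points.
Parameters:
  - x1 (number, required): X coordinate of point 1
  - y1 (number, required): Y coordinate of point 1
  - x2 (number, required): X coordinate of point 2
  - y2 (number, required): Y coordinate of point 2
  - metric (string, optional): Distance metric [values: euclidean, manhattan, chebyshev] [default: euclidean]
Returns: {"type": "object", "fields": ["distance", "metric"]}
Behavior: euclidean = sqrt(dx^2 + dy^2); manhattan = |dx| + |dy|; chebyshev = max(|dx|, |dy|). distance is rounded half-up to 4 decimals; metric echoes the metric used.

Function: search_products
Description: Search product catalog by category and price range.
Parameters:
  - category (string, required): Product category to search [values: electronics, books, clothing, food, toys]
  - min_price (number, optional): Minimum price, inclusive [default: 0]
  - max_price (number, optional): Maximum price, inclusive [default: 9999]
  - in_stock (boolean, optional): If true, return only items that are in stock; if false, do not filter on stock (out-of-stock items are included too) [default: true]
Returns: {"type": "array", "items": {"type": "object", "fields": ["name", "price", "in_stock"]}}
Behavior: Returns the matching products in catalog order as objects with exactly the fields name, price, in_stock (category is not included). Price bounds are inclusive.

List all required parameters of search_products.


Parameters of search_products and their required/optional flag:
  category: required
  min_price: optional
  max_price: optional
  in_stock: optional
category


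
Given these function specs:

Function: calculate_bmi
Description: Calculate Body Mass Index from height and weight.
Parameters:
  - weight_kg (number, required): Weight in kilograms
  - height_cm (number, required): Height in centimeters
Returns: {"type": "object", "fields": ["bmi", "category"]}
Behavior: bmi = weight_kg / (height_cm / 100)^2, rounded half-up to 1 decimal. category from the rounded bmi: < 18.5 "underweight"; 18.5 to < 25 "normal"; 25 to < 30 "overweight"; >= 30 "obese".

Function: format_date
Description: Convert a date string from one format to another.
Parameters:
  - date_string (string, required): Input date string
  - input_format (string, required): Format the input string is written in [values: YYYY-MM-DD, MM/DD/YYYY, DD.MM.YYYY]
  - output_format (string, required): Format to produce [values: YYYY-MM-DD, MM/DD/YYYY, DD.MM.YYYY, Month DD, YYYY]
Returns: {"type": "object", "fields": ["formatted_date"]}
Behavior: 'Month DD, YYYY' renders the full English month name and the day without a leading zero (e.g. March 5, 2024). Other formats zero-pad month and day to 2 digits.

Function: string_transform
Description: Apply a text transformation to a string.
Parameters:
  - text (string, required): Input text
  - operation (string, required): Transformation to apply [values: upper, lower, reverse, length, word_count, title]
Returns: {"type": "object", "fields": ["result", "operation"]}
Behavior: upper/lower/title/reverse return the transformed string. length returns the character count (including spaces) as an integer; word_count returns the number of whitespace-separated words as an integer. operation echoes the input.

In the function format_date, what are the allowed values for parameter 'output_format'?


The format_date spec declares:
  - output_format (string, required): Format to produce [values: YYYY-MM-DD, MM/DD/YYYY, DD.MM.YYYY, Month DD, YYYY]
Allowed values:
YYYY-MM-DD, MM/DD/YYYY, DD.MM.YYYY, Month DD, YYYY


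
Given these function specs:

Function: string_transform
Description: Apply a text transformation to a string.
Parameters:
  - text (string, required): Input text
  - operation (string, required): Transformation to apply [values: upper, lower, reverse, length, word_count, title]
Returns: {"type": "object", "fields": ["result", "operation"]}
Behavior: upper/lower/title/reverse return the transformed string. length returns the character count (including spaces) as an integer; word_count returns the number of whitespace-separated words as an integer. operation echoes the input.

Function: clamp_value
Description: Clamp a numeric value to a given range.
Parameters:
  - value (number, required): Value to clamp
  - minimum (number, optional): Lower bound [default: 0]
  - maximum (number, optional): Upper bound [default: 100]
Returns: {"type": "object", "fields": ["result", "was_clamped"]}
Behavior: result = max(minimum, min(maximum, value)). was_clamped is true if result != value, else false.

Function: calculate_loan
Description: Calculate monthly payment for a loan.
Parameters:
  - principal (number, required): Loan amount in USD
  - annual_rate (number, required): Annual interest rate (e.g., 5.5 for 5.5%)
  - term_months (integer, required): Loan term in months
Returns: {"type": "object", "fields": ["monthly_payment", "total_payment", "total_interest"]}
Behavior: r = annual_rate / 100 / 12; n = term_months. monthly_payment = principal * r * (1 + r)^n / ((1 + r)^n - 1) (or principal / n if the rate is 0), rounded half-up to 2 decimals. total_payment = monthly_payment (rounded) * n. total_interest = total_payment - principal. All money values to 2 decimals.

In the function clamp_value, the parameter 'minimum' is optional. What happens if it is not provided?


The clamp_value spec declares:
  - minimum (number, optional): Lower bound [default: 0]
It defaults to 0


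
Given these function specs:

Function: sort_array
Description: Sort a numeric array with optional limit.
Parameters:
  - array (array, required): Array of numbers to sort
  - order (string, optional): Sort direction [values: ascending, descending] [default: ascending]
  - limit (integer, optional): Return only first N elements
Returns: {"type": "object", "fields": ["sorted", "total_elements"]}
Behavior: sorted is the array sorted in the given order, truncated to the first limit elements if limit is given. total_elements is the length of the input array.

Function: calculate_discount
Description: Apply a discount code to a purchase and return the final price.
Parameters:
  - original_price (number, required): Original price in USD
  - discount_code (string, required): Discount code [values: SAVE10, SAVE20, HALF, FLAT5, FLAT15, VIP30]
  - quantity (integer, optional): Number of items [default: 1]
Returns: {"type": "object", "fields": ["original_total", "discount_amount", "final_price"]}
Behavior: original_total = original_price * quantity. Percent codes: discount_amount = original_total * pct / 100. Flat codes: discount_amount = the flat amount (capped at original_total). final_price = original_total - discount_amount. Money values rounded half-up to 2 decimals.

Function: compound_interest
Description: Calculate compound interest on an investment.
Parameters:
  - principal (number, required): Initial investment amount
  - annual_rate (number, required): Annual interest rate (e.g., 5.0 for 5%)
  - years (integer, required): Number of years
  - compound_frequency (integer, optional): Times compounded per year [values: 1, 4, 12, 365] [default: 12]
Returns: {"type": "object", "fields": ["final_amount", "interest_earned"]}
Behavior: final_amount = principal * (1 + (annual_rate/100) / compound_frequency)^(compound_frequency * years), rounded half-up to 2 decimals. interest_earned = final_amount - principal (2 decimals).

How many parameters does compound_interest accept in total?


Parameters of compound_interest: principal (required), annual_rate (required), years (required), compound_frequency (optional)
Total:
4


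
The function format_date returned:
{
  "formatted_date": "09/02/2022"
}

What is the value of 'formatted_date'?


09/02/2022


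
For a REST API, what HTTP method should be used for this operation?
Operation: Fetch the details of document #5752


GET = read, POST = create, PUT = update/replace, DELETE = remove
This operation is a read.
GET


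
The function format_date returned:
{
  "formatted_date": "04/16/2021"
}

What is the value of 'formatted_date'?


04/16/2021


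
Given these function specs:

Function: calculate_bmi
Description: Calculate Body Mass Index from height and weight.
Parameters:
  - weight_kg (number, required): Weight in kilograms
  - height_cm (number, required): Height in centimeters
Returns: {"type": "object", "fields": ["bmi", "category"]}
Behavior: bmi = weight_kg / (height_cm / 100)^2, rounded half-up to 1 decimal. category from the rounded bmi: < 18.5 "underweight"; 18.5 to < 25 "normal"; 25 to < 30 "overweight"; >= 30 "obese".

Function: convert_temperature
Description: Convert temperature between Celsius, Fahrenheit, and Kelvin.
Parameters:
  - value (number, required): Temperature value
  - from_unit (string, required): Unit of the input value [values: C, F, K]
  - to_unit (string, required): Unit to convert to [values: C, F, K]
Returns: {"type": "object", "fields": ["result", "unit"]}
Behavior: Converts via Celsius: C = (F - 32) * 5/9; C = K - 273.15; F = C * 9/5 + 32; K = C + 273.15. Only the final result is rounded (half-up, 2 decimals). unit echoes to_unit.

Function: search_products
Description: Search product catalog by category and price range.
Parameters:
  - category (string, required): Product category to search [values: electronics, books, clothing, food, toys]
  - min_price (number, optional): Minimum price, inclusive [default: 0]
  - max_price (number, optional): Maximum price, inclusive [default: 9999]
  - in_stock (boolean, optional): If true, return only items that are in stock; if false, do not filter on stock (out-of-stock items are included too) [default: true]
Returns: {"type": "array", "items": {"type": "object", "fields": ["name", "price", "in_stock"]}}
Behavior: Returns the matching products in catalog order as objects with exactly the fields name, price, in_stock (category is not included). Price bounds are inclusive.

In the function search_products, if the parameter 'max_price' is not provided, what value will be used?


The search_products spec declares:
  - max_price (number, optional): Maximum price, inclusive [default: 9999]
Default:
9999


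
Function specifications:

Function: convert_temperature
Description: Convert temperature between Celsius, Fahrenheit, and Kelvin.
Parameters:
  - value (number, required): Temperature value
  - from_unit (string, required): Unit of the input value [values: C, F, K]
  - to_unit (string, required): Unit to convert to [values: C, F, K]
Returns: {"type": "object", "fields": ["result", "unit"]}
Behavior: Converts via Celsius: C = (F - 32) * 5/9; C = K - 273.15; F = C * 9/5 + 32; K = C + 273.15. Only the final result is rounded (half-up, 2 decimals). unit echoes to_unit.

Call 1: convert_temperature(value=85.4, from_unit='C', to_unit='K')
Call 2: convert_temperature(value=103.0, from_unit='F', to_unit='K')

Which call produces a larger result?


Call 1:
  Input already in C: 85.4
  To K: 85.4 + 273.15 = 358.55
  Round to 2 decimals: 358.55
  -> 358.55 K
Call 2:
  To C: (103 - 32) * 5/9 = 39.444444
  To K: 39.444444 + 273.15 = 312.594444
  Round to 2 decimals: 312.59
  -> 312.59 K
Call 1 (358.55 K)


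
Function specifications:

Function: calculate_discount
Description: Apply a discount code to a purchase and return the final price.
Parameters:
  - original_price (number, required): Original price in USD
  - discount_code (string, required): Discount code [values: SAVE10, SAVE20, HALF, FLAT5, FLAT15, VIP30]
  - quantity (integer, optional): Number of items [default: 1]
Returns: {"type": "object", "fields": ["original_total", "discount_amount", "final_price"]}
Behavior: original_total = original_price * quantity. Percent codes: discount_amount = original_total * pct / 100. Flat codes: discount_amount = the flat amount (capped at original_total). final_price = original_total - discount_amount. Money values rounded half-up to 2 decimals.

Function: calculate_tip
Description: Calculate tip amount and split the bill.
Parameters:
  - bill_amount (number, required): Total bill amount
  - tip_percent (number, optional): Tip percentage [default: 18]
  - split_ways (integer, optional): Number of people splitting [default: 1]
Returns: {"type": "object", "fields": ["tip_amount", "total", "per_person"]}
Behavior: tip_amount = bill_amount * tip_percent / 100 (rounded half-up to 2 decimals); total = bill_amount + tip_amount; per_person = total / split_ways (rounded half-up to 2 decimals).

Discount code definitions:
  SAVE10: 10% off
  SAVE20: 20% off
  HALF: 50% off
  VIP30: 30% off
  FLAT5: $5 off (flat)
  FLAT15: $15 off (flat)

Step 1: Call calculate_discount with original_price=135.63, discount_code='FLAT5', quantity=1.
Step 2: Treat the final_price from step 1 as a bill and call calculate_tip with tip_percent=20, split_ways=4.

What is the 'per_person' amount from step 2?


Step 1: calculate_discount(original_price=135.63, discount_code=FLAT5, quantity=1)
  original_total = 135.63 * 1 = 135.63
  FLAT5 = $5 flat: discount_amount = min(5.00, 135.63) = 5.00
  final_price = 135.63 - 5.00 = 130.63
  -> final_price = 130.63
Step 2: calculate_tip(bill_amount=130.63, tip_percent=20, split_ways=4)
  tip_amount = 130.63 * 20/100 = 26.126 -> 26.13
  total = 130.63 + 26.13 = 156.76
  per_person = 156.76 / 4 = 39.19 -> 39.19
  -> per_person = 39.19
$39.19


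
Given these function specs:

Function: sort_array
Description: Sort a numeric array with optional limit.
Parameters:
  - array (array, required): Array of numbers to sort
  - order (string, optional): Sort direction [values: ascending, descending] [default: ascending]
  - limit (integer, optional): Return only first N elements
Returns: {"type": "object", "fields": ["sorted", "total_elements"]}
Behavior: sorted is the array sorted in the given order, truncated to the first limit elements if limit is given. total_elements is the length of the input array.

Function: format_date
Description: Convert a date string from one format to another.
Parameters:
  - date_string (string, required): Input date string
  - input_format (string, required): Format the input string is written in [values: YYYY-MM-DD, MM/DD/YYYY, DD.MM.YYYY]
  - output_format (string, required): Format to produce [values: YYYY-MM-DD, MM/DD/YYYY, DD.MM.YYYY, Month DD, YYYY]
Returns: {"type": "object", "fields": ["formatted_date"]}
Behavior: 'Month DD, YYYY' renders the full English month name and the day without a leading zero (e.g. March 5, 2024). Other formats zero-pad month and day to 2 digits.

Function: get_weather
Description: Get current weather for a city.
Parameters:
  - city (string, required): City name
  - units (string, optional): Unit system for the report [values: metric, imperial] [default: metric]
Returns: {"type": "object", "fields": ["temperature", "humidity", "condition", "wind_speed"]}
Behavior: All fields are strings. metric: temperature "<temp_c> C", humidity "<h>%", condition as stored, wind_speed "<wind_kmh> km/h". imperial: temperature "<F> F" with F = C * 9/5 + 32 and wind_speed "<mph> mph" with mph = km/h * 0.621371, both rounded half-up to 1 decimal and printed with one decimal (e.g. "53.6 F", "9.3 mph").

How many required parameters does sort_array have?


Parameters of sort_array: array (required), order (optional), limit (optional)
Required count:
1


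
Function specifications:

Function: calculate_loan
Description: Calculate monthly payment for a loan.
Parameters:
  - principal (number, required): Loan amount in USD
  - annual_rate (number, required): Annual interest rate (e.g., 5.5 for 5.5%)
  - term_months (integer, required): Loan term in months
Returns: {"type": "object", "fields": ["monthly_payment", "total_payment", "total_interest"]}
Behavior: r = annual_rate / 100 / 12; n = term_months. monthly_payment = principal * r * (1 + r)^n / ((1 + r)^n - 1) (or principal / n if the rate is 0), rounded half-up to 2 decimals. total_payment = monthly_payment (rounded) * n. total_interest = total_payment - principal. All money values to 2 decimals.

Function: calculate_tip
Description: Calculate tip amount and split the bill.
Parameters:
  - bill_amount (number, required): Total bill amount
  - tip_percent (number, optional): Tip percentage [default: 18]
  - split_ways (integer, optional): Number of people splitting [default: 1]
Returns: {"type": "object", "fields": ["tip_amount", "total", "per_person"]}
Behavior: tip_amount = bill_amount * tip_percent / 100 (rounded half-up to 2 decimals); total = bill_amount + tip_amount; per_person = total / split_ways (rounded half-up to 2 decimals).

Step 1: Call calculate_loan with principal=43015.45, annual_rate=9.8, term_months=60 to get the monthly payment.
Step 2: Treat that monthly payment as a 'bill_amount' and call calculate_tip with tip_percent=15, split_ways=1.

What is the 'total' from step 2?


Step 1: calculate_loan(principal=43015.45, annual_rate=9.8, term_months=60)
  r = 9.8 / 100 / 12 = 0.008166666667 (keep full precision)
  (1 + r)^60 = 1.62907113
  monthly_payment = 43015.45 * 0.008166666667 * 1.62907113 / (1.62907113 - 1) = 909.723875 -> 909.72
  total_payment = 909.72 * 60 = 54583.20
  total_interest = 54583.20 - 43015.45 = 11567.75
  -> monthly_payment = 909.72
Step 2: calculate_tip(bill_amount=909.72, tip_percent=15, split_ways=1)
  tip_amount = 909.72 * 15/100 = 136.458 -> 136.46
  total = 909.72 + 136.46 = 1046.18
  per_person = 1046.18 / 1 = 1046.18 -> 1046.18
  -> total = 1046.18
$1046.18


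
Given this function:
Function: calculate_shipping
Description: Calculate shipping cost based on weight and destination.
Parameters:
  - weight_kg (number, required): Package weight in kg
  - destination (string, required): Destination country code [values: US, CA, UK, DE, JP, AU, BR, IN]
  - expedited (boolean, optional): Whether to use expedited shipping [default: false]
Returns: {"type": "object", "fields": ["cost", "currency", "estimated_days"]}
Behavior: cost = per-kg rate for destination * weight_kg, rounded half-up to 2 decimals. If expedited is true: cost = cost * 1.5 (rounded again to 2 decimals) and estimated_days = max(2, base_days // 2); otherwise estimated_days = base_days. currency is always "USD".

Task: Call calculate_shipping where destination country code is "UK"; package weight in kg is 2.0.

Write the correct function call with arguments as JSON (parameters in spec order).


Mapping each described value to its parameter name:
  'Destination country code' -> destination = "UK"
  'Package weight in kg' -> weight_kg = 2.0
calculate_shipping({"weight_kg": 2.0, "destination": "UK"})


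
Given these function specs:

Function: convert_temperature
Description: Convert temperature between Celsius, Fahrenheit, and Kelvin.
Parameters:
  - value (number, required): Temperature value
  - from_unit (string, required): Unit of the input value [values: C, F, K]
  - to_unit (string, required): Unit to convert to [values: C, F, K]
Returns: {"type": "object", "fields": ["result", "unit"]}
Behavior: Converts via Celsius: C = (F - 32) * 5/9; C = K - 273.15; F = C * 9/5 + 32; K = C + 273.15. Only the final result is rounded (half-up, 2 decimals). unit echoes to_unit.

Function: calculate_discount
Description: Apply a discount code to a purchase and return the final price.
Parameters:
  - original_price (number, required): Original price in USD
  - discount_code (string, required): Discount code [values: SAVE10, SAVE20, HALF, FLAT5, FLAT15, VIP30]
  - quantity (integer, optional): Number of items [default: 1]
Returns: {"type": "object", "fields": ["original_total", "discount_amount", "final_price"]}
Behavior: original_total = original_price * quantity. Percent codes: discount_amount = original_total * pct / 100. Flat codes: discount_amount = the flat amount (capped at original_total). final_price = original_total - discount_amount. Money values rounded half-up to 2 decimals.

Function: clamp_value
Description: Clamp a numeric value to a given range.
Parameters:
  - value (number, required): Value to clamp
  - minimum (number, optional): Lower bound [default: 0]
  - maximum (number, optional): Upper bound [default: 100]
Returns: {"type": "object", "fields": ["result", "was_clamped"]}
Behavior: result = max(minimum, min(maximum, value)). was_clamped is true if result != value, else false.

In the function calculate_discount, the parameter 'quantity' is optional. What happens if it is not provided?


The calculate_discount spec declares:
  - quantity (integer, optional): Number of items [default: 1]
It defaults to 1


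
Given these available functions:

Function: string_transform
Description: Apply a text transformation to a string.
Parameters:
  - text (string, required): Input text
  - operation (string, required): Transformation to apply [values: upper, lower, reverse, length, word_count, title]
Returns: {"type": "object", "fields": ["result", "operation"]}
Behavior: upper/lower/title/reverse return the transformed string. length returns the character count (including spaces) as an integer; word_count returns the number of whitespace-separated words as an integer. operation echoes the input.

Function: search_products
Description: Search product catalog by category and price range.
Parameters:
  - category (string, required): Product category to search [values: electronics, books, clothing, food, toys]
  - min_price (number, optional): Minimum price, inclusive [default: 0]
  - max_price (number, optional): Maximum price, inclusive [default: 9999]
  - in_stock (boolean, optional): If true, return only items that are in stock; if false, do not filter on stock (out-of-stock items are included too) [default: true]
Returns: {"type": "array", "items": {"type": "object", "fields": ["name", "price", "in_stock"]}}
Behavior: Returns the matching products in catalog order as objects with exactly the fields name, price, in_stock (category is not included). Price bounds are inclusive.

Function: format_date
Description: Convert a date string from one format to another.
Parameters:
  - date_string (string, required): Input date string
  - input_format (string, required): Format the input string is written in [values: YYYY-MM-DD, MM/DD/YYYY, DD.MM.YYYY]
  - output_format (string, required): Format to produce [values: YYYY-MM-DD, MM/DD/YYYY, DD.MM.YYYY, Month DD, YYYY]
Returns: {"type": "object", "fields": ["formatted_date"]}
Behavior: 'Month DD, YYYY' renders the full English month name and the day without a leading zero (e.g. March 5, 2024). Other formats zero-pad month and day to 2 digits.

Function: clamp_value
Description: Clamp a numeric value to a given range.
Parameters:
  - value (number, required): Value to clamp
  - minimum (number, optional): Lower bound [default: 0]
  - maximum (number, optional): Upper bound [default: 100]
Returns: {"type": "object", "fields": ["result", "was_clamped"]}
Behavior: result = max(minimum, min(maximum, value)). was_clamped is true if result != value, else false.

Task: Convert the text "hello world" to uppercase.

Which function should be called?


The task needs a function whose description is: Apply a text transformation to a string.
string_transform


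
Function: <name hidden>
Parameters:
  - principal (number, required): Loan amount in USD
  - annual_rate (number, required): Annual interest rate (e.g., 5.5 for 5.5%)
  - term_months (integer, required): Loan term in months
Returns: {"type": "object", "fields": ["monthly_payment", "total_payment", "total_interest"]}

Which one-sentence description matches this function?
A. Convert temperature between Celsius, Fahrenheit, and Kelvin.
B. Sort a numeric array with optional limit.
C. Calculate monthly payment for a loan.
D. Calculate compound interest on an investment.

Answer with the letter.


Parameters principal, annual_rate, term_months and return ["monthly_payment", "total_payment", "total_interest"] fit: Calculate monthly payment for a loan.
C


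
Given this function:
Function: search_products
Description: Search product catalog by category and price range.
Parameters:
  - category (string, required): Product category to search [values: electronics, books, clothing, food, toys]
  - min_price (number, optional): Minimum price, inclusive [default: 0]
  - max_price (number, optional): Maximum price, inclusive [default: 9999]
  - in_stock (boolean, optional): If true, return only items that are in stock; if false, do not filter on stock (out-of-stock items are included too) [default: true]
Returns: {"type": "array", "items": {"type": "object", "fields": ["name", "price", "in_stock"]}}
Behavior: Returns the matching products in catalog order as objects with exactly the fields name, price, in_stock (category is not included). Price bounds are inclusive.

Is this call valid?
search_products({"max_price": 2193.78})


Checking required parameters...
Missing required parameter: category
Invalid - missing required parameter 'category'


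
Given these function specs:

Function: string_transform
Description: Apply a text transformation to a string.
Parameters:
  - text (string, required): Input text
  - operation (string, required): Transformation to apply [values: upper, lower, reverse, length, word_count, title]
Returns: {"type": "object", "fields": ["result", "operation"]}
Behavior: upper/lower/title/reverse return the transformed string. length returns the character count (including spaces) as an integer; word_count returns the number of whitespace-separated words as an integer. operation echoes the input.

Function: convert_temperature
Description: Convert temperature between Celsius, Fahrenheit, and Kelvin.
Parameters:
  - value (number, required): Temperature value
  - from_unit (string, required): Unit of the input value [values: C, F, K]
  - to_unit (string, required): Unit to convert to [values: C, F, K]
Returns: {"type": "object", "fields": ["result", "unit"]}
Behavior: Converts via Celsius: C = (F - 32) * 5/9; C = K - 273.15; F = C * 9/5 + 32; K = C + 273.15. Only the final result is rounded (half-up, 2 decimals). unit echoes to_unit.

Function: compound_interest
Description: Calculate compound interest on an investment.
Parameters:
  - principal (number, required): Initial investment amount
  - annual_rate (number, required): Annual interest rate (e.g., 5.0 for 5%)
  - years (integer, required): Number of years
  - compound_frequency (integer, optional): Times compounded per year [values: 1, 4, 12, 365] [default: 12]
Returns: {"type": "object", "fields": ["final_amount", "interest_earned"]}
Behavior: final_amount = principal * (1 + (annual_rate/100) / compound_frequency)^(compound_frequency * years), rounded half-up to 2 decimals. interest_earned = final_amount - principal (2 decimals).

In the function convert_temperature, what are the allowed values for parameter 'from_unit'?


The convert_temperature spec declares:
  - from_unit (string, required): Unit of the input value [values: C, F, K]
Allowed values:
C, F, K


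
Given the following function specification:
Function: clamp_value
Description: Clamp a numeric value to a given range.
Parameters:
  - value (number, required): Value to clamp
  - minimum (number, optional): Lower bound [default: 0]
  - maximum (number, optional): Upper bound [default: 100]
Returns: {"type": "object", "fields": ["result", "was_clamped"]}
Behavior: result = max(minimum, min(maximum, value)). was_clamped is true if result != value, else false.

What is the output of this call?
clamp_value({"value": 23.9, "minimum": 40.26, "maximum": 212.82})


result = max(40.26, min(212.82, 23.9)) = max(40.26, 23.9) = 40.26
was_clamped = (40.26 != 23.9) = true
Output:
{"result": 40.26, "was_clamped": true}


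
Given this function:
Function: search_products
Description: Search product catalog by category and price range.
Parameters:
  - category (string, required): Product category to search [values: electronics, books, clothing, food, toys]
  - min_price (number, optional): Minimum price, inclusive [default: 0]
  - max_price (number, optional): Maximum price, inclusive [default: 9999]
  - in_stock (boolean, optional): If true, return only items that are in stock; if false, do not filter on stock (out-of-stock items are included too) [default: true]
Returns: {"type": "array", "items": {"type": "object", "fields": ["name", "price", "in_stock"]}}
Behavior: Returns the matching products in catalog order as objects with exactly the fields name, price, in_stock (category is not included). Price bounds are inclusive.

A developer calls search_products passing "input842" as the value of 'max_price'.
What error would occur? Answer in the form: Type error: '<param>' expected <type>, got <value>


Spec: 'max_price' is declared as number; "input842" is a string.
Type error: 'max_price' expected number, got "input842"


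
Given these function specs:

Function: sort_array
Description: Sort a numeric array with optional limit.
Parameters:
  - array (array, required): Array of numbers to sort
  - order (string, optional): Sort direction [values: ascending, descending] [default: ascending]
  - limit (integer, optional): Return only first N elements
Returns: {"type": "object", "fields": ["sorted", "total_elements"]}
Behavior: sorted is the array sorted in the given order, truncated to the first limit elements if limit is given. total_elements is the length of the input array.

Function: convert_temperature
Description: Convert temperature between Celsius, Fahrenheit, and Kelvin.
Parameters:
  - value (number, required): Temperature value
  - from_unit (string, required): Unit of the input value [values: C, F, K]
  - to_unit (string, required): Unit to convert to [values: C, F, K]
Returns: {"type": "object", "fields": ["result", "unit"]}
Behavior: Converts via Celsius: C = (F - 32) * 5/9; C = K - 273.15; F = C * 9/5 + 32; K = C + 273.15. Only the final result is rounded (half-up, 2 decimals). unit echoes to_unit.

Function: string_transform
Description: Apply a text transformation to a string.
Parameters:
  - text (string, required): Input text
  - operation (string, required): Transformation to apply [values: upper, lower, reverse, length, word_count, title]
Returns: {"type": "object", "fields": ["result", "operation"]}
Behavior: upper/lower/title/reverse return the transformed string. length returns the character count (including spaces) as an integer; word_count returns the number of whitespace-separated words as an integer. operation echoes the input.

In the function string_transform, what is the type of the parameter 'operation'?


The string_transform spec declares:
  - operation (string, required): Transformation to apply [values: upper, lower, reverse, length, word_count, title]
Type:
string


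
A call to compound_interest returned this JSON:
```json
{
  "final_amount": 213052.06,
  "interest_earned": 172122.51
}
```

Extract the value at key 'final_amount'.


213052.06


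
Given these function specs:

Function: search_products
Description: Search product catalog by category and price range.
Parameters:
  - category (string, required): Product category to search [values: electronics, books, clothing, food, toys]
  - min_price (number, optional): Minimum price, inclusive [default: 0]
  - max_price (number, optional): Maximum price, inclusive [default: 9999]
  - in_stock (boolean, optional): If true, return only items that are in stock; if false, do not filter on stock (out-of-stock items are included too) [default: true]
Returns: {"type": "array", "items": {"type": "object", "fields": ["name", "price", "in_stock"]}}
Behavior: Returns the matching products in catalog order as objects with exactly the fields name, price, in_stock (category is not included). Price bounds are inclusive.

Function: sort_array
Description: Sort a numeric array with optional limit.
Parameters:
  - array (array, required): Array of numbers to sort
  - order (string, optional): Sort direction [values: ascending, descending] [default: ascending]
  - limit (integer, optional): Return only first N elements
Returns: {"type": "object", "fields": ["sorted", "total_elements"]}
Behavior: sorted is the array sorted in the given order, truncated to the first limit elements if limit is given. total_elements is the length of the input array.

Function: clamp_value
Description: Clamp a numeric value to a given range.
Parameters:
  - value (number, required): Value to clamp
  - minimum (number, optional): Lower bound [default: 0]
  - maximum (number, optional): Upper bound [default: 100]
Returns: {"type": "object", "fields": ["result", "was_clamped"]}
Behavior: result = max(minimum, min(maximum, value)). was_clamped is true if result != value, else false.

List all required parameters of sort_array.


Parameters of sort_array and their required/optional flag:
  array: required
  order: optional
  limit: optional
array


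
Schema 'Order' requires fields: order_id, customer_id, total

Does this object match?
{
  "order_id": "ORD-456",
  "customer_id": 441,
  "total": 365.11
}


Checking required fields... All present.
Valid - all required fields present


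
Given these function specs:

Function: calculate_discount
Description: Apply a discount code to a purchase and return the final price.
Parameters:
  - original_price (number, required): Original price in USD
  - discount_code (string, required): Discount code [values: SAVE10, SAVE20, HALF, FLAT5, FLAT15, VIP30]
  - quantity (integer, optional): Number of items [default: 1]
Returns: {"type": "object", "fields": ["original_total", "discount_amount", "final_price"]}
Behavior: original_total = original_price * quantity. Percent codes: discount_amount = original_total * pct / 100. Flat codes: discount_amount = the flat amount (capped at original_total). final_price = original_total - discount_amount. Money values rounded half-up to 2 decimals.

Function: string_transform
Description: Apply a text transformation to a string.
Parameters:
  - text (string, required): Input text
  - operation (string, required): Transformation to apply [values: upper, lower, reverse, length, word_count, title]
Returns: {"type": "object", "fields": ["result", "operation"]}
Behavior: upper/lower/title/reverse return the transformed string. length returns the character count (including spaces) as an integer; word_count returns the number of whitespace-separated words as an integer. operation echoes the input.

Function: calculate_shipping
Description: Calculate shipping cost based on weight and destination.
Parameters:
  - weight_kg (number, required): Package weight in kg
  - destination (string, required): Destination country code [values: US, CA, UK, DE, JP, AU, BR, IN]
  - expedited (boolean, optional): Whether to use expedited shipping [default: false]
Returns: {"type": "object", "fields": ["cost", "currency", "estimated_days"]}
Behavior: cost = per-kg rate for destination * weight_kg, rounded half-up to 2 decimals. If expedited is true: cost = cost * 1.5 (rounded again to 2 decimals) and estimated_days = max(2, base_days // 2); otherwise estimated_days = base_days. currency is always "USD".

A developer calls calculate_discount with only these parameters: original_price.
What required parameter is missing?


Required parameters: original_price, discount_code
Provided: original_price
Missing: discount_code
discount_code


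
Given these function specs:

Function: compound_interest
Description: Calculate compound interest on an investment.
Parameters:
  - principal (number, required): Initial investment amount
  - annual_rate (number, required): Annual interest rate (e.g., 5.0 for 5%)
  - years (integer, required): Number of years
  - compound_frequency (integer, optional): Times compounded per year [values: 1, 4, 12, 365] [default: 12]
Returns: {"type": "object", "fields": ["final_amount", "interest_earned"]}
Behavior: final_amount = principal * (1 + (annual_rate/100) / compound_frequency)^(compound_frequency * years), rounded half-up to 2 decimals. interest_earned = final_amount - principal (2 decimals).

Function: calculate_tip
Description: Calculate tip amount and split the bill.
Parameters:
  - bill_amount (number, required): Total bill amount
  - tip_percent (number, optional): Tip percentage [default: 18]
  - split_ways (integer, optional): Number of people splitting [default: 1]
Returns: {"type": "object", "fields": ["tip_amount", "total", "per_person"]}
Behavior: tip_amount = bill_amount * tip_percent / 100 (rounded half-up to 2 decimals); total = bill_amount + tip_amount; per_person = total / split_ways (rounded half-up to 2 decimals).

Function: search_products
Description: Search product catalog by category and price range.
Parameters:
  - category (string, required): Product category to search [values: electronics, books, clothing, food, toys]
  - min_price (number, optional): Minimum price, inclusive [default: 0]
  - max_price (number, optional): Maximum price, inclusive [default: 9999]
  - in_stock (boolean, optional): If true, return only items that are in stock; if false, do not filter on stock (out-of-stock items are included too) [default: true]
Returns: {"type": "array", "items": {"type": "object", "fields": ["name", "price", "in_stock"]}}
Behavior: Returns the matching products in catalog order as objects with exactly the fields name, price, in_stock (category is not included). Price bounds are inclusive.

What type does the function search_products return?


The search_products spec declares Returns: {"type": "array", "items": {"type": "object", "fields": ["name", "price", "in_stock"]}}
Type:
array


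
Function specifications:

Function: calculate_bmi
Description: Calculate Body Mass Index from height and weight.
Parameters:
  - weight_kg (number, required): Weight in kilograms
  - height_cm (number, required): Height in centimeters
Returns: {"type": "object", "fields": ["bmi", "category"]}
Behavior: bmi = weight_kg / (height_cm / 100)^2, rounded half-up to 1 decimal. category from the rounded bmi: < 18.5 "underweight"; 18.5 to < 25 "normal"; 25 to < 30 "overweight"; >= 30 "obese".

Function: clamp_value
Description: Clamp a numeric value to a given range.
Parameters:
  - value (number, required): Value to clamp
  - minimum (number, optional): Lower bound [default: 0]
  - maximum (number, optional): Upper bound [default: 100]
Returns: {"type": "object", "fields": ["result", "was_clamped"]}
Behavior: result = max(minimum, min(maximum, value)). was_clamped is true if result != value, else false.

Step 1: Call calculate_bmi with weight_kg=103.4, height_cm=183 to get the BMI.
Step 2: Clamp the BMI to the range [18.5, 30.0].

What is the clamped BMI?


Step 1: calculate_bmi(weight_kg=103.4, height_cm=183)
  height_m = 183 / 100 = 1.83
  bmi = 103.4 / 1.83^2 = 103.4 / 3.3489 = 30.87581 -> 30.9
  30.9 >= 30 -> obese
  -> bmi = 30.9
Step 2: clamp_value(value=30.9, minimum=18.5, maximum=30.0)
  result = max(18.5, min(30.0, 30.9)) = max(18.5, 30.0) = 30.0
  was_clamped = (30.0 != 30.9) = true
  -> result = 30.0
30.0


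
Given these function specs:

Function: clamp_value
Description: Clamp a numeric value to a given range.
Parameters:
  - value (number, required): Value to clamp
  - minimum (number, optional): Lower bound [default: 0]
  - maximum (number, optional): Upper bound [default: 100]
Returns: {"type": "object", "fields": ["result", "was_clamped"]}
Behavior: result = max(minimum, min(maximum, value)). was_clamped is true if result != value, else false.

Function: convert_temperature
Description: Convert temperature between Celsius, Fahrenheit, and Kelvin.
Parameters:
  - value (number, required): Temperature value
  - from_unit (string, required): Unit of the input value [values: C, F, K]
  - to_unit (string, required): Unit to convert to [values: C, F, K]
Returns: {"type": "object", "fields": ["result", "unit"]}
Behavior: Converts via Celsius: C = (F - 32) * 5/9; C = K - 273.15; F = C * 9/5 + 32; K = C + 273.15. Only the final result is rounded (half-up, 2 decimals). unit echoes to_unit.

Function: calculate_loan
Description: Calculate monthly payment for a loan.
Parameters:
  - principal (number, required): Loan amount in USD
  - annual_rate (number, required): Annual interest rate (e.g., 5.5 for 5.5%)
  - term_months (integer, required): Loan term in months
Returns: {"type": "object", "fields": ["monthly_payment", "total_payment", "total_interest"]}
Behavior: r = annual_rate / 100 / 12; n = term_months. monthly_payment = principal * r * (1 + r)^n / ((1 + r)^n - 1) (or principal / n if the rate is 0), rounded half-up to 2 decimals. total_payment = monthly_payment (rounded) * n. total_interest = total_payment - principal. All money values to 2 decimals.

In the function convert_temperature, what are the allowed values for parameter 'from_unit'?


The convert_temperature spec declares:
  - from_unit (string, required): Unit of the input value [values: C, F, K]
Allowed values:
C, F, K
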